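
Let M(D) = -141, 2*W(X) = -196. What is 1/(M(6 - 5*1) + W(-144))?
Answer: -1/239 ≈ -0.0041841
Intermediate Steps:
W(X) = -98 (W(X) = (½)*(-196) = -98)
1/(M(6 - 5*1) + W(-144)) = 1/(-141 - 98) = 1/(-239) = -1/239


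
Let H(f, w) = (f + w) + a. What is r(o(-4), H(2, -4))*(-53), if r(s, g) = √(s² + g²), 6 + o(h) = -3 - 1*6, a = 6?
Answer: -53*√241 ≈ -822.78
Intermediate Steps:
o(h) = -15 (o(h) = -6 + (-3 - 1*6) = -6 + (-3 - 6) = -6 - 9 = -15)
H(f, w) = 6 + f + w (H(f, w) = (f + w) + 6 = 6 + f + w)
r(s, g) = √(g² + s²)
r(o(-4), H(2, -4))*(-53) = √((6 + 2 - 4)² + (-15)²)*(-53) = √(4² + 225)*(-53) = √(16 + 225)*(-53) = √241*(-53) = -53*√241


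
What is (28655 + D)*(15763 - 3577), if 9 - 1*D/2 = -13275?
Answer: 672947478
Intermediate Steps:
D = 26568 (D = 18 - 2*(-13275) = 18 + 26550 = 26568)
(28655 + D)*(15763 - 3577) = (28655 + 26568)*(15763 - 3577) = 55223*12186 = 672947478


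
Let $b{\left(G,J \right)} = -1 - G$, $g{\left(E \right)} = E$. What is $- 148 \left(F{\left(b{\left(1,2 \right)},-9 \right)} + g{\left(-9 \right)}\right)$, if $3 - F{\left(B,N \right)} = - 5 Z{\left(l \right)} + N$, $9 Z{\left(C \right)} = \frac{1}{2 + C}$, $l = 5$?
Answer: $- \frac{28712}{63} \approx -455.75$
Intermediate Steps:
$Z{\left(C \right)} = \frac{1}{9 \left(2 + C\right)}$
$F{\left(B,N \right)} = \frac{194}{63} - N$ ($F{\left(B,N \right)} = 3 - \left(- 5 \frac{1}{9 \left(2 + 5\right)} + N\right) = 3 - \left(- 5 \frac{1}{9 \cdot 7} + N\right) = 3 - \left(- 5 \cdot \frac{1}{9} \cdot \frac{1}{7} + N\right) = 3 - \left(\left(-5\right) \frac{1}{63} + N\right) = 3 - \left(- \frac{5}{63} + N\right) = \frac{194}{63} - N$)
$- 148 \left(F{\left(b{\left(1,2 \right)},-9 \right)} + g{\left(-9 \right)}\right) = - 148 \left(\left(\frac{194}{63} - -9\right) - 9\right) = - 148 \left(\left(\frac{194}{63} + 9\right) - 9\right) = - 148 \left(\frac{761}{63} - 9\right) = \left(-148\right) \frac{194}{63} = - \frac{28712}{63}$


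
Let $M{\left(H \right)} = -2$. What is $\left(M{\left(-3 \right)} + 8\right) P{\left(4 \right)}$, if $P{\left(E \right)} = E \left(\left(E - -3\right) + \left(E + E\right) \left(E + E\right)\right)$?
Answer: $1704$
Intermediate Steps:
$P{\left(E \right)} = E \left(3 + E + 4 E^{2}\right)$ ($P{\left(E \right)} = E \left(\left(E + 3\right) + 2 E 2 E\right) = E \left(\left(3 + E\right) + 4 E^{2}\right) = E \left(3 + E + 4 E^{2}\right)$)
$\left(M{\left(-3 \right)} + 8\right) P{\left(4 \right)} = \left(-2 + 8\right) 4 \left(3 + 4 + 4 \cdot 4^{2}\right) = 6 \cdot 4 \left(3 + 4 + 4 \cdot 16\right) = 6 \cdot 4 \left(3 + 4 + 64\right) = 6 \cdot 4 \cdot 71 = 6 \cdot 284 = 1704$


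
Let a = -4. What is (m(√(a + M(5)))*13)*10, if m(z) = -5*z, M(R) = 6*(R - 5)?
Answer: -1300*I ≈ -1300.0*I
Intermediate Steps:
M(R) = -30 + 6*R (M(R) = 6*(-5 + R) = -30 + 6*R)
m(z) = -5*z
(m(√(a + M(5)))*13)*10 = (-5*√(-4 + (-30 + 6*5))*13)*10 = (-5*√(-4 + (-30 + 30))*13)*10 = (-5*√(-4 + 0)*13)*10 = (-10*I*13)*10 = -130*I*10 = -1300*I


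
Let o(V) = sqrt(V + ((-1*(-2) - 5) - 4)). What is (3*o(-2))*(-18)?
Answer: -162*I ≈ -162.0*I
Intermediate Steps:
o(V) = sqrt(-7 + V) (o(V) = sqrt(V + ((2 - 5) - 4)) = sqrt(V + (-3 - 4)) = sqrt(V - 7) = sqrt(-7 + V))
(3*o(-2))*(-18) = (3*sqrt(-7 - 2))*(-18) = (3*sqrt(-9))*(-18) = (3*(3*I))*(-18) = (9*I)*(-18) = -162*I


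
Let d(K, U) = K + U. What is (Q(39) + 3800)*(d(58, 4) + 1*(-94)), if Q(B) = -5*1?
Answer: -121440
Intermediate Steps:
Q(B) = -5
(Q(39) + 3800)*(d(58, 4) + 1*(-94)) = (-5 + 3800)*((58 + 4) + 1*(-94)) = 3795*(62 - 94) = 3795*(-32) = -121440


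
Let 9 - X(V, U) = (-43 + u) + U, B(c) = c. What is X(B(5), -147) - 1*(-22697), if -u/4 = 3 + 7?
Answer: 22936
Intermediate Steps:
u = -40 (u = -4*(3 + 7) = -4*10 = -40)
X(V, U) = 92 - U (X(V, U) = 9 - ((-43 - 40) + U) = 9 - (-83 + U) = 9 + (83 - U) = 92 - U)
X(B(5), -147) - 1*(-22697) = (92 - 1*(-147)) - 1*(-22697) = (92 + 147) + 22697 = 239 + 22697 = 22936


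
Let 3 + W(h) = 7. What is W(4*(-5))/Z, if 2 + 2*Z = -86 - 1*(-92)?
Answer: 2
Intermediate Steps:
W(h) = 4 (W(h) = -3 + 7 = 4)
Z = 2 (Z = -1 + (-86 - 1*(-92))/2 = -1 + (-86 + 92)/2 = -1 + (½)*6 = -1 + 3 = 2)
W(4*(-5))/Z = 4/2 = 4*(½) = 2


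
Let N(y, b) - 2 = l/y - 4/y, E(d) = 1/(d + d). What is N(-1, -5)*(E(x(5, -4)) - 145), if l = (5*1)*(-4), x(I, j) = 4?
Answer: -15067/4 ≈ -3766.8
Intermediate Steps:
E(d) = 1/(2*d)
l = -20 (l = 5*(-4) = -20)
N(y, b) = 2 - 24/y (N(y, b) = 2 + (-20/y - 4/y) = 2 - 24/y)
N(-1, -5)*(E(x(5, -4)) - 145) = (2 - 24/(-1))*((½)/4 - 145) = (2 - 24*(-1))*((½)*(¼) - 145) = (2 + 24)*(⅛ - 145) = 26*(-1159/8) = -15067/4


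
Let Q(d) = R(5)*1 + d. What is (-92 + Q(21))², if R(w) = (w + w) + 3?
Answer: 3364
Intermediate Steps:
R(w) = 3 + 2*w (R(w) = 2*w + 3 = 3 + 2*w)
Q(d) = 13 + d (Q(d) = (3 + 2*5)*1 + d = (3 + 10)*1 + d = 13*1 + d = 13 + d)
(-92 + Q(21))² = (-92 + (13 + 21))² = (-92 + 34)² = (-58)² = 3364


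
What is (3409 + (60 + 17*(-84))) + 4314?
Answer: 6355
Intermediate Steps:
(3409 + (60 + 17*(-84))) + 4314 = (3409 + (60 - 1428)) + 4314 = (3409 - 1368) + 4314 = 2041 + 4314 = 6355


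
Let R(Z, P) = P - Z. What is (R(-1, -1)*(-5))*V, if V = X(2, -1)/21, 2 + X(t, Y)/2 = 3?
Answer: 0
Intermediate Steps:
X(t, Y) = 2 (X(t, Y) = -4 + 2*3 = -4 + 6 = 2)
V = 2/21 ≈ 0.095238
(R(-1, -1)*(-5))*V = ((-1 - 1*(-1))*(-5))*(2/21) = ((-1 + 1)*(-5))*(2/21) = (0*(-5))*(2/21) = 0*(2/21) = 0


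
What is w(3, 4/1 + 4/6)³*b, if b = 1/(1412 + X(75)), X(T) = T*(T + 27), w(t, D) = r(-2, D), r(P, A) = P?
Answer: -4/4531 ≈ -0.00088281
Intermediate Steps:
w(t, D) = -2
X(T) = T*(27 + T)
b = 1/9062 (b = 1/(1412 + 75*(27 + 75)) = 1/(1412 + 75*102) = 1/(1412 + 7650) = 1/9062 ≈ 0.00011035)
w(3, 4/1 + 4/6)³*b = (-2)³*(1/9062) = -8*1/9062 = -4/4531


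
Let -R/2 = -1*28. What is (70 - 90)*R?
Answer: -1120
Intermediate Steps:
R = 56 (R = -(-2)*28 = -2*(-28) = 56)
(70 - 90)*R = (70 - 90)*56 = -20*56 = -1120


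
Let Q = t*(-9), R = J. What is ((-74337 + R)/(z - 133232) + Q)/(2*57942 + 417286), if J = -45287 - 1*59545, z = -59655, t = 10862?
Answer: -18856068177/102841561790 ≈ -0.18335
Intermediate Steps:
J = -104832 (J = -45287 - 59545 = -104832)
R = -104832
Q = -97758 (Q = 10862*(-9) = -97758)
((-74337 + R)/(z - 133232) + Q)/(2*57942 + 417286) = ((-74337 - 104832)/(-59655 - 133232) - 97758)/(2*57942 + 417286) = (-179169/(-192887) - 97758)/(115884 + 417286) = (-179169*(-1/192887) - 97758)/533170 = (179169/192887 - 97758)*(1/533170) = -18856068177/192887*1/533170 = -18856068177/102841561790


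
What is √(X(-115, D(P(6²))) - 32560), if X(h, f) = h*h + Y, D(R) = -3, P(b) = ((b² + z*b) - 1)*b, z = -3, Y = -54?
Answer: I*√19389 ≈ 139.24*I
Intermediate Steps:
P(b) = b*(-1 + b² - 3*b) (P(b) = ((b² - 3*b) - 1)*b = (-1 + b² - 3*b)*b = b*(-1 + b² - 3*b))
X(h, f) = -54 + h² (X(h, f) = h*h - 54 = h² - 54 = -54 + h²)
√(X(-115, D(P(6²))) - 32560) = √((-54 + (-115)²) - 32560) = √((-54 + 13225) - 32560) = √(13171 - 32560) = √(-19389) = I*√19389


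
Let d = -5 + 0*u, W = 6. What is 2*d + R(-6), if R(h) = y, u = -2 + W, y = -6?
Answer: -16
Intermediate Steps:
u = 4 (u = -2 + 6 = 4)
R(h) = -6
d = -5 (d = -5 + 0*4 = -5 + 0 = -5)
2*d + R(-6) = 2*(-5) - 6 = -10 - 6 = -16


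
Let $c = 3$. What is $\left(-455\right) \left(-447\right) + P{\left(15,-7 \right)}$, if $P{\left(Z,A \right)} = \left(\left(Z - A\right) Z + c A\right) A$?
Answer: $201222$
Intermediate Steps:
$P{\left(Z,A \right)} = A \left(3 A + Z \left(Z - A\right)\right)$ ($P{\left(Z,A \right)} = \left(\left(Z - A\right) Z + 3 A\right) A = \left(Z \left(Z - A\right) + 3 A\right) A = \left(3 A + Z \left(Z - A\right)\right) A = A \left(3 A + Z \left(Z - A\right)\right)$)
$\left(-455\right) \left(-447\right) + P{\left(15,-7 \right)} = \left(-455\right) \left(-447\right) - 7 \left(15^{2} + 3 \left(-7\right) - \left(-7\right) 15\right) = 203385 - 7 \left(225 - 21 + 105\right) = 203385 - 2163 = 201222$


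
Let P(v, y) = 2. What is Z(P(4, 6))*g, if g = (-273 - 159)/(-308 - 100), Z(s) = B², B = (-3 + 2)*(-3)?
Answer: 162/17 ≈ 9.5294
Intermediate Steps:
B = 3 (B = -1*(-3) = 3)
Z(s) = 9 (Z(s) = 3² = 9)
g = 18/17 (g = -432/(-408) = -432*(-1/408) = 18/17 ≈ 1.0588)
Z(P(4, 6))*g = 9*(18/17) = 162/17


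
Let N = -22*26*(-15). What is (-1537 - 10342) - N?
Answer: -20459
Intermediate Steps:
N = 8580 (N = -572*(-15) = 8580)
(-1537 - 10342) - N = (-1537 - 10342) - 1*8580 = -11879 - 8580 = -20459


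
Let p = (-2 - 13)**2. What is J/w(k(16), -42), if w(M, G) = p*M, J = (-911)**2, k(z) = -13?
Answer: -829921/2925 ≈ -283.73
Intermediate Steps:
p = 225 (p = (-15)**2 = 225)
J = 829921
w(M, G) = 225*M
J/w(k(16), -42) = 829921/((225*(-13))) = 829921/(-2925) = 829921*(-1/2925) = -829921/2925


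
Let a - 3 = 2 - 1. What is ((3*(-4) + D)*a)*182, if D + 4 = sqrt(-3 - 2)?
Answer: -11648 + 728*I*sqrt(5) ≈ -11648.0 + 1627.9*I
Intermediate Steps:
D = -4 + I*sqrt(5) (D = -4 + sqrt(-3 - 2) = -4 + sqrt(-5) = -4 + I*sqrt(5) ≈ -4.0 + 2.2361*I)
a = 4 (a = 3 + (2 - 1) = 3 + 1 = 4)
((3*(-4) + D)*a)*182 = ((3*(-4) + (-4 + I*sqrt(5)))*4)*182 = ((-12 + (-4 + I*sqrt(5)))*4)*182 = ((-16 + I*sqrt(5))*4)*182 = (-64 + 4*I*sqrt(5))*182 = -11648 + 728*I*sqrt(5)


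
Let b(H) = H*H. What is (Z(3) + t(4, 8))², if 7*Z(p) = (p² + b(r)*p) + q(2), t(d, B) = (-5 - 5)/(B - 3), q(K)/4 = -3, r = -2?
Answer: 25/49 ≈ 0.51020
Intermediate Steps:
q(K) = -12 (q(K) = 4*(-3) = -12)
t(d, B) = -10/(-3 + B)
b(H) = H²
Z(p) = -12/7 + p²/7 + 4*p/7 (Z(p) = ((p² + (-2)²*p) - 12)/7 = ((p² + 4*p) - 12)/7 = (-12 + p² + 4*p)/7 = -12/7 + p²/7 + 4*p/7)
(Z(3) + t(4, 8))² = ((-12/7 + (⅐)*3² + (4/7)*3) - 10/(-3 + 8))² = ((-12/7 + (⅐)*9 + 12/7) - 10/5)² = ((-12/7 + 9/7 + 12/7) - 10*⅕)² = (9/7 - 2)² = (-5/7)² = 25/49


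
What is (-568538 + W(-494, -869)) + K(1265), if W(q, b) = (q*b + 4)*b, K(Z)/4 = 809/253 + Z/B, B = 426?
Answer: -20134090270814/53889 ≈ -3.7362e+8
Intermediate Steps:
K(Z) = 3236/253 + 2*Z/213 (K(Z) = 4*(809/253 + Z/426) = 3236/253 + 2*Z/213)
W(q, b) = b*(4 + b*q) (W(q, b) = (b*q + 4)*b = (4 + b*q)*b = b*(4 + b*q))
(-568538 + W(-494, -869)) + K(1265) = (-568538 - 869*(4 - 869*(-494))) + (3236/253 + (2/213)*1265) = (-568538 - 869*(4 + 429286)) + (3236/253 + 2530/213) = (-568538 - 869*429290) + 1329358/53889 = (-568538 - 373053010) + 1329358/53889 = -373621548 + 1329358/53889 = -20134090270814/53889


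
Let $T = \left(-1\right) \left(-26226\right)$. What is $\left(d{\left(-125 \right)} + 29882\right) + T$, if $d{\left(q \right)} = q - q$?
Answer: $56108$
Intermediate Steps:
$d{\left(q \right)} = 0$
$T = 26226$
$\left(d{\left(-125 \right)} + 29882\right) + T = \left(0 + 29882\right) + 26226 = 29882 + 26226 = 56108$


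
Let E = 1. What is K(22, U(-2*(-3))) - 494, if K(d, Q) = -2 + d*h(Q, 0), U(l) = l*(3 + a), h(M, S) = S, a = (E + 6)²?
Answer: -496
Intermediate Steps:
a = 49 (a = (1 + 6)² = 7² = 49)
U(l) = 52*l (U(l) = l*(3 + 49) = l*52 = 52*l)
K(d, Q) = -2 (K(d, Q) = -2 + d*0 = -2 + 0 = -2)
K(22, U(-2*(-3))) - 494 = -2 - 494 = -496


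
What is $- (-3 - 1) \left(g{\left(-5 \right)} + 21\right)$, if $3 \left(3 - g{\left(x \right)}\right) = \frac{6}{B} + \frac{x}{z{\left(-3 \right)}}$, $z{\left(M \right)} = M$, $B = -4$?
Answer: $\frac{862}{9} \approx 95.778$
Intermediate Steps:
$g{\left(x \right)} = \frac{7}{2} + \frac{x}{9}$ ($g{\left(x \right)} = 3 - \frac{\frac{6}{-4} + \frac{x}{-3}}{3} = 3 - \frac{6 \left(- \frac{1}{4}\right) + x \left(- \frac{1}{3}\right)}{3} = 3 - \frac{- \frac{3}{2} - \frac{x}{3}}{3} = 3 + \left(\frac{1}{2} + \frac{x}{9}\right) = \frac{7}{2} + \frac{x}{9}$)
$- (-3 - 1) \left(g{\left(-5 \right)} + 21\right) = - (-3 - 1) \left(\left(\frac{7}{2} + \frac{1}{9} \left(-5\right)\right) + 21\right) = \left(-1\right) \left(-4\right) \left(\left(\frac{7}{2} - \frac{5}{9}\right) + 21\right) = 4 \left(\frac{53}{18} + 21\right) = 4 \cdot \frac{431}{18} = \frac{862}{9}$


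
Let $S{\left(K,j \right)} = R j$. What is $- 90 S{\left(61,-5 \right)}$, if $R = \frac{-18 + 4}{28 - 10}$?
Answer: $-350$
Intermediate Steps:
$R = - \frac{7}{9}$ ($R = - \frac{14}{18} = \left(-14\right) \frac{1}{18} = - \frac{7}{9} \approx -0.77778$)
$S{\left(K,j \right)} = - \frac{7 j}{9}$
$- 90 S{\left(61,-5 \right)} = - 90 \left(\left(- \frac{7}{9}\right) \left(-5\right)\right) = \left(-90\right) \frac{35}{9} = -350$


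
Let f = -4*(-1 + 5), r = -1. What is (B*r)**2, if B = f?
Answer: 256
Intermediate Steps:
f = -16 (f = -4*4 = -16)
B = -16
(B*r)**2 = (-16*(-1))**2 = 16**2 = 256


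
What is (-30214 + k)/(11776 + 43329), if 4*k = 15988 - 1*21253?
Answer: -126121/220420 ≈ -0.57218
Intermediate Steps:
k = -5265/4 (k = (15988 - 1*21253)/4 = (15988 - 21253)/4 = (¼)*(-5265) = -5265/4 ≈ -1316.3)
(-30214 + k)/(11776 + 43329) = (-30214 - 5265/4)/(11776 + 43329) = -126121/4/55105 = -126121/4*1/55105 = -126121/220420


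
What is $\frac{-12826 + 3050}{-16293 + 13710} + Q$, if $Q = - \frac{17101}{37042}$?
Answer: $\frac{317950709}{95679486} \approx 3.3231$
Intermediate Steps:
$Q = - \frac{17101}{37042}$ ($Q = \left(-17101\right) \frac{1}{37042} = - \frac{17101}{37042} \approx -0.46167$)
$\frac{-12826 + 3050}{-16293 + 13710} + Q = \frac{-12826 + 3050}{-16293 + 13710} - \frac{17101}{37042} = - \frac{9776}{-2583} - \frac{17101}{37042} = \left(-9776\right) \left(- \frac{1}{2583}\right) - \frac{17101}{37042} = \frac{9776}{2583} - \frac{17101}{37042} = \frac{317950709}{95679486}$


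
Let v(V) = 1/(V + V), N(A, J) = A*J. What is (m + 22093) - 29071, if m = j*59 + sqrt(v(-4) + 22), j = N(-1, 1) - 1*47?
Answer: -9810 + 5*sqrt(14)/4 ≈ -9805.3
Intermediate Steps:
v(V) = 1/(2*V)
j = -48 (j = -1*1 - 1*47 = -1 - 47 = -48)
m = -2832 + 5*sqrt(14)/4 (m = -48*59 + sqrt((1/2)/(-4) + 22) = -2832 + sqrt((1/2)*(-1/4) + 22) = -2832 + sqrt(-1/8 + 22) = -2832 + sqrt(175/8) = -2832 + 5*sqrt(14)/4 ≈ -2827.3)
(m + 22093) - 29071 = ((-2832 + 5*sqrt(14)/4) + 22093) - 29071 = (19261 + 5*sqrt(14)/4) - 29071 = -9810 + 5*sqrt(14)/4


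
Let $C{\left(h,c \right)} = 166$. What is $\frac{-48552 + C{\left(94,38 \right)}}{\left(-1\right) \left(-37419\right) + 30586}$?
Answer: $- \frac{48386}{68005} \approx -0.71151$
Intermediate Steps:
$\frac{-48552 + C{\left(94,38 \right)}}{\left(-1\right) \left(-37419\right) + 30586} = \frac{-48552 + 166}{\left(-1\right) \left(-37419\right) + 30586} = - \frac{48386}{37419 + 30586} = - \frac{48386}{68005}$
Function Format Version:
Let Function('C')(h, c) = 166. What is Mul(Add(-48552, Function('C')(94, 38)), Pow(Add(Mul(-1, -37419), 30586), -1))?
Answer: Rational(-48386, 68005) ≈ -0.71151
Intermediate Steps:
Mul(Add(-48552, Function('C')(94, 38)), Pow(Add(Mul(-1, -37419), 30586), -1)) = Mul(Add(-48552, 166), Pow(Add(Mul(-1, -37419), 30586), -1)) = Mul(-48386, Pow(Add(37419, 30586), -1)) = Mul(-48386, Pow(68005, -1)) = Mul(-48386, Rational(1, 68005)) = Rational(-48386, 68005)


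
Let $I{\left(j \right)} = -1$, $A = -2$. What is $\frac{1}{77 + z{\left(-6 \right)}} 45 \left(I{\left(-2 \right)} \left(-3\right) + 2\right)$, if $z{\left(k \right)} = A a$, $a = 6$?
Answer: $\frac{45}{13} \approx 3.4615$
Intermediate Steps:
$z{\left(k \right)} = -12$ ($z{\left(k \right)} = \left(-2\right) 6 = -12$)
$\frac{1}{77 + z{\left(-6 \right)}} 45 \left(I{\left(-2 \right)} \left(-3\right) + 2\right) = \frac{1}{77 - 12} \cdot 45 \left(\left(-1\right) \left(-3\right) + 2\right) = \frac{1}{65} \cdot 45 \left(3 + 2\right) = \frac{1}{65} \cdot 45 \cdot 5 = \frac{9}{13} \cdot 5 = \frac{45}{13}$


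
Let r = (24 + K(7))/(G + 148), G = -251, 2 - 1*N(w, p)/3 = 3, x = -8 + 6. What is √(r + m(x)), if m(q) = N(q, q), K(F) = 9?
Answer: 3*I*√3914/103 ≈ 1.8222*I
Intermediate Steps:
x = -2
N(w, p) = -3 (N(w, p) = 6 - 3*3 = 6 - 9 = -3)
m(q) = -3
r = -33/103 (r = (24 + 9)/(-251 + 148) = 33/(-103) = 33*(-1/103) = -33/103 ≈ -0.32039)
√(r + m(x)) = √(-33/103 - 3) = √(-342/103) = 3*I*√3914/103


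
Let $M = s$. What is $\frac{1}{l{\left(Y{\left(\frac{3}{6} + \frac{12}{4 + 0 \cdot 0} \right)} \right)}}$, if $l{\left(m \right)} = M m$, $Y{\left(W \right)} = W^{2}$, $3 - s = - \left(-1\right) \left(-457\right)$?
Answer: $\frac{1}{5635} \approx 0.00017746$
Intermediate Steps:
$s = 460$ ($s = 3 - - \left(-1\right) \left(-457\right) = 3 - \left(-1\right) 457 = 3 - -457 = 3 + 457 = 460$)
$M = 460$
$l{\left(m \right)} = 460 m$
$\frac{1}{l{\left(Y{\left(\frac{3}{6} + \frac{12}{4 + 0 \cdot 0} \right)} \right)}} = \frac{1}{460 \left(\frac{3}{6} + \frac{12}{4 + 0 \cdot 0}\right)^{2}} = \frac{1}{460 \left(3 \cdot \frac{1}{6} + \frac{12}{4 + 0}\right)^{2}} = \frac{1}{460 \left(\frac{1}{2} + \frac{12}{4}\right)^{2}} = \frac{1}{460 \left(\frac{1}{2} + 12 \cdot \frac{1}{4}\right)^{2}} = \frac{1}{460 \left(\frac{1}{2} + 3\right)^{2}} = \frac{1}{460 \left(\frac{7}{2}\right)^{2}} = \frac{1}{460 \cdot \frac{49}{4}} = \frac{1}{5635}$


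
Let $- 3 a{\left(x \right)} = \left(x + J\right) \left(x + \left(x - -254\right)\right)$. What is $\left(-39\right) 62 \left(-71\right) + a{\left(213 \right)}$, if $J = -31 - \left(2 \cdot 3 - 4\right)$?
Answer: $130878$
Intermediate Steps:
$J = -33$ ($J = -31 - \left(6 - 4\right) = -31 - 2 = -33$)
$a{\left(x \right)} = - \frac{\left(-33 + x\right) \left(254 + 2 x\right)}{3}$ ($a{\left(x \right)} = - \frac{\left(x - 33\right) \left(x + \left(x - -254\right)\right)}{3} = - \frac{\left(-33 + x\right) \left(x + \left(x + 254\right)\right)}{3} = - \frac{\left(-33 + x\right) \left(x + \left(254 + x\right)\right)}{3} = - \frac{\left(-33 + x\right) \left(254 + 2 x\right)}{3}$)
$\left(-39\right) 62 \left(-71\right) + a{\left(213 \right)} = \left(-39\right) 62 \left(-71\right) - \left(10554 + 30246\right) = \left(-2418\right) \left(-71\right) - 40800 = 171678 - 40800 = 130878$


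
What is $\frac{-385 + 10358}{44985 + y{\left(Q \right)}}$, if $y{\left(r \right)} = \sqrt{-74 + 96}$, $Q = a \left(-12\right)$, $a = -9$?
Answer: $\frac{448635405}{2023650203} - \frac{9973 \sqrt{22}}{2023650203} \approx 0.22167$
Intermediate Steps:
$Q = 108$ ($Q = \left(-9\right) \left(-12\right) = 108$)
$y{\left(r \right)} = \sqrt{22}$
$\frac{-385 + 10358}{44985 + y{\left(Q \right)}} = \frac{-385 + 10358}{44985 + \sqrt{22}} = \frac{9973}{44985 + \sqrt{22}}$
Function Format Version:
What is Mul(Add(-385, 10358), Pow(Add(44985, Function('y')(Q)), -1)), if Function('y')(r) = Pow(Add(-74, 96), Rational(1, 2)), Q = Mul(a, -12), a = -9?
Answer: Add(Rational(448635405, 2023650203), Mul(Rational(-9973, 2023650203), Pow(22, Rational(1, 2)))) ≈ 0.22167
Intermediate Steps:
Q = 108 (Q = Mul(-9, -12) = 108)
Function('y')(r) = Pow(22, Rational(1, 2))
Mul(Add(-385, 10358), Pow(Add(44985, Function('y')(Q)), -1)) = Mul(Add(-385, 10358), Pow(Add(44985, Pow(22, Rational(1, 2))), -1)) = Mul(9973, Pow(Add(44985, Pow(22, Rational(1, 2))), -1))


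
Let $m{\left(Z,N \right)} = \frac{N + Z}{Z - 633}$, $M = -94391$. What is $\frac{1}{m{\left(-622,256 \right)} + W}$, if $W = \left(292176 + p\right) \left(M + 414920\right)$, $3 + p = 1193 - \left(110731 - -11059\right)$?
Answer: $\frac{1255}{69018830048886} \approx 1.8183 \cdot 10^{-11}$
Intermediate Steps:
$p = -120600$ ($p = -3 - \left(109538 + 11059\right) = -3 + \left(1193 - \left(110731 + 11059\right)\right) = -3 + \left(1193 - 121790\right) = -3 - 120597 = -120600$)
$m{\left(Z,N \right)} = \frac{N + Z}{-633 + Z}$
$W = 54995083704$ ($W = \left(292176 - 120600\right) \left(-94391 + 414920\right) = 171576 \cdot 320529 = 54995083704$)
$\frac{1}{m{\left(-622,256 \right)} + W} = \frac{1}{\frac{256 - 622}{-633 - 622} + 54995083704} = \frac{1}{\frac{1}{-1255} \left(-366\right) + 54995083704} = \frac{1}{\left(- \frac{1}{1255}\right) \left(-366\right) + 54995083704} = \frac{1}{\frac{366}{1255} + 54995083704} = \frac{1}{\frac{69018830048886}{1255}} = \frac{1255}{69018830048886}$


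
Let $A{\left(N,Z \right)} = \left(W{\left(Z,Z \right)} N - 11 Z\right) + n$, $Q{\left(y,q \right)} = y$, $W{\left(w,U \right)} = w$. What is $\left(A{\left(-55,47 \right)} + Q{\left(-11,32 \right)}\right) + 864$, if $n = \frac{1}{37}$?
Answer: $- \frac{83212}{37} \approx -2249.0$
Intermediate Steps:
$n = \frac{1}{37} \approx 0.027027$
$A{\left(N,Z \right)} = \frac{1}{37} - 11 Z + N Z$ ($A{\left(N,Z \right)} = \left(Z N - 11 Z\right) + \frac{1}{37} = \left(N Z - 11 Z\right) + \frac{1}{37} = \left(- 11 Z + N Z\right) + \frac{1}{37} = \frac{1}{37} - 11 Z + N Z$)
$\left(A{\left(-55,47 \right)} + Q{\left(-11,32 \right)}\right) + 864 = \left(\left(\frac{1}{37} - 517 - 2585\right) - 11\right) + 864 = \left(- \frac{114773}{37} - 11\right) + 864 = - \frac{115180}{37} + 864 = - \frac{83212}{37}$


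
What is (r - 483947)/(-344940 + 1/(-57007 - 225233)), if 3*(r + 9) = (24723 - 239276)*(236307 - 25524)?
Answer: 4254822271647360/97355865601 ≈ 43704.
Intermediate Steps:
r = -15074708342 (r = -9 + ((24723 - 239276)*(236307 - 25524))/3 = -9 + (-214553*210783)/3 = -9 + (1/3)*(-45224124999) = -9 - 15074708333 = -15074708342)
(r - 483947)/(-344940 + 1/(-57007 - 225233)) = (-15074708342 - 483947)/(-344940 + 1/(-57007 - 225233)) = -15075192289/(-344940 + 1/(-282240)) = -15075192289/(-344940 - 1/282240) = -15075192289/(-97355865601/282240) = -15075192289*(-282240/97355865601) = 4254822271647360/97355865601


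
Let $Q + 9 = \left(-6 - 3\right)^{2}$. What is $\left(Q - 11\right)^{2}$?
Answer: $3721$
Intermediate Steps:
$Q = 72$ ($Q = -9 + \left(-6 - 3\right)^{2} = -9 + \left(-9\right)^{2} = -9 + 81 = 72$)
$\left(Q - 11\right)^{2} = \left(72 - 11\right)^{2} = 61^{2} = 3721$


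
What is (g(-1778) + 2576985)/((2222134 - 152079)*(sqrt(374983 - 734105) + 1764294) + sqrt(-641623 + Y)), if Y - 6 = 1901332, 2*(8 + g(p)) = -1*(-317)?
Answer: 5154271/(2*(3652185616170 + sqrt(1259715) + 2070055*I*sqrt(359122))) ≈ 7.0564e-7 - 2.3968e-10*I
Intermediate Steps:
g(p) = 301/2 (g(p) = -8 + (-1*(-317))/2 = -8 + (1/2)*317 = -8 + 317/2 = 301/2)
Y = 1901338 (Y = 6 + 1901332 = 1901338)
(g(-1778) + 2576985)/((2222134 - 152079)*(sqrt(374983 - 734105) + 1764294) + sqrt(-641623 + Y)) = (301/2 + 2576985)/((2222134 - 152079)*(sqrt(374983 - 734105) + 1764294) + sqrt(-641623 + 1901338)) = 5154271/(2*(2070055*(sqrt(-359122) + 1764294) + sqrt(1259715))) = 5154271/(2*(2070055*(I*sqrt(359122) + 1764294) + sqrt(1259715))) = 5154271/(2*(2070055*(1764294 + I*sqrt(359122)) + sqrt(1259715))) = 5154271/(2*((3652185616170 + 2070055*I*sqrt(359122)) + sqrt(1259715))) = 5154271/(2*(3652185616170 + sqrt(1259715) + 2070055*I*sqrt(359122)))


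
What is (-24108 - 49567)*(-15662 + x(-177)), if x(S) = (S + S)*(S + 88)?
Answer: -1167306700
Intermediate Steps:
x(S) = 2*S*(88 + S) (x(S) = (2*S)*(88 + S) = 2*S*(88 + S))
(-24108 - 49567)*(-15662 + x(-177)) = (-24108 - 49567)*(-15662 + 2*(-177)*(88 - 177)) = -73675*(-15662 + 2*(-177)*(-89)) = -73675*(-15662 + 31506) = -73675*15844 = -1167306700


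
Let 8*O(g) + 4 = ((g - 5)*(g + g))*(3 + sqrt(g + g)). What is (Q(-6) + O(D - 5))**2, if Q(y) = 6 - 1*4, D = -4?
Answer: -17289/2 + 18144*I*sqrt(2) ≈ -8644.5 + 25660.0*I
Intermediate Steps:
Q(y) = 2 (Q(y) = 6 - 4 = 2)
O(g) = -1/2 + g*(-5 + g)*(3 + sqrt(2)*sqrt(g))/4 (O(g) = -1/2 + (((g - 5)*(g + g))*(3 + sqrt(g + g)))/8 = -1/2 + (((-5 + g)*(2*g))*(3 + sqrt(2*g)))/8 = -1/2 + ((2*g*(-5 + g))*(3 + sqrt(2)*sqrt(g)))/8 = -1/2 + (2*g*(-5 + g)*(3 + sqrt(2)*sqrt(g)))/8 = -1/2 + g*(-5 + g)*(3 + sqrt(2)*sqrt(g))/4)
(Q(-6) + O(D - 5))**2 = (2 + (-1/2 - 15*(-4 - 5)/4 + 3*(-4 - 5)**2/4 - 5*sqrt(2)*(-4 - 5)**(3/2)/4 + sqrt(2)*(-4 - 5)**(5/2)/4))**2 = (2 + (-1/2 - 15/4*(-9) + (3/4)*(-9)**2 - 5*sqrt(2)*(-9)**(3/2)/4 + sqrt(2)*(-9)**(5/2)/4))**2 = (2 + (-1/2 + 135/4 + (3/4)*81 - 5*sqrt(2)*(-27*I)/4 + sqrt(2)*(243*I)/4))**2 = (2 + (-1/2 + 135/4 + 243/4 + 135*I*sqrt(2)/4 + 243*I*sqrt(2)/4))**2 = (2 + (94 + 189*I*sqrt(2)/2))**2 = (96 + 189*I*sqrt(2)/2)**2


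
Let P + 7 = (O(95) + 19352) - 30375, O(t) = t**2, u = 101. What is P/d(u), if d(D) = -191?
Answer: 2005/191 ≈ 10.497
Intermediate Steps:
P = -2005 (P = -7 + ((95**2 + 19352) - 30375) = -7 + ((9025 + 19352) - 30375) = -7 + (28377 - 30375) = -7 - 1998 = -2005)
P/d(u) = -2005/(-191) = -2005*(-1/191) = 2005/191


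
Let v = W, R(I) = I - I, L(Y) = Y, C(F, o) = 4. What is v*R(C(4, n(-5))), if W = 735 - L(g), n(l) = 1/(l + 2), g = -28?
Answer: 0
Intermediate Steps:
n(l) = 1/(2 + l)
R(I) = 0
W = 763 (W = 735 - 1*(-28) = 735 + 28 = 763)
v = 763
v*R(C(4, n(-5))) = 763*0 = 0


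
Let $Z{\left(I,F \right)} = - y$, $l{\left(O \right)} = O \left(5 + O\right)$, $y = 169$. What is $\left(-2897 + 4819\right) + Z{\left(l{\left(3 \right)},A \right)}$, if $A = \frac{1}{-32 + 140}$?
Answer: $1753$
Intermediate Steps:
$A = \frac{1}{108} \approx 0.0092593$
$Z{\left(I,F \right)} = -169$ ($Z{\left(I,F \right)} = \left(-1\right) 169 = -169$)
$\left(-2897 + 4819\right) + Z{\left(l{\left(3 \right)},A \right)} = \left(-2897 + 4819\right) - 169 = 1922 - 169 = 1753$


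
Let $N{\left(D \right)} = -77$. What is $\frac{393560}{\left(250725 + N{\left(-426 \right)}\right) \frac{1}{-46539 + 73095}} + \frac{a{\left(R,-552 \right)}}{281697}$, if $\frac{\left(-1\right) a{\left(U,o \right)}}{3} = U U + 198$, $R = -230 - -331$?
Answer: $\frac{122671433004511}{2941949569} \approx 41697.0$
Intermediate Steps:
$R = 101$ ($R = -230 + 331 = 101$)
$a{\left(U,o \right)} = -594 - 3 U^{2}$ ($a{\left(U,o \right)} = - 3 \left(U U + 198\right) = - 3 \left(U^{2} + 198\right) = - 3 \left(198 + U^{2}\right) = -594 - 3 U^{2}$)
$\frac{393560}{\left(250725 + N{\left(-426 \right)}\right) \frac{1}{-46539 + 73095}} + \frac{a{\left(R,-552 \right)}}{281697} = \frac{393560}{\left(250725 - 77\right) \frac{1}{-46539 + 73095}} + \frac{-594 - 3 \cdot 101^{2}}{281697} = \frac{393560}{250648 \cdot \frac{1}{26556}} + \left(-594 - 30603\right) \frac{1}{281697} = \frac{393560}{\frac{62662}{6639}} - \frac{10399}{93899} = 393560 \cdot \frac{6639}{62662} - \frac{10399}{93899} = \frac{1306422420}{31331} - \frac{10399}{93899} = \frac{122671433004511}{2941949569}$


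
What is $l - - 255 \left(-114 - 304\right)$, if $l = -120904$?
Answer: $-227494$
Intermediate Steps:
$l - - 255 \left(-114 - 304\right) = -120904 - - 255 \left(-114 - 304\right) = -120904 - \left(-255\right) \left(-418\right) = -120904 - 106590 = -227494$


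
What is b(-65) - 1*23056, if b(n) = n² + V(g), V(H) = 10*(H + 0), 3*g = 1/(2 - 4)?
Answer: -56498/3 ≈ -18833.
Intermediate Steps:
g = -⅙ (g = 1/(3*(2 - 4)) = (⅓)/(-2) = (⅓)*(-½) = -⅙ ≈ -0.16667)
V(H) = 10*H
b(n) = -5/3 + n² (b(n) = n² + 10*(-⅙) = n² - 5/3 = -5/3 + n²)
b(-65) - 1*23056 = (-5/3 + (-65)²) - 1*23056 = (-5/3 + 4225) - 23056 = 12670/3 - 23056 = -56498/3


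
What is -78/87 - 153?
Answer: -4463/29 ≈ -153.90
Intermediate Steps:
-78/87 - 153 = (1/87)*(-78) - 153 = -26/29 - 153 = -4463/29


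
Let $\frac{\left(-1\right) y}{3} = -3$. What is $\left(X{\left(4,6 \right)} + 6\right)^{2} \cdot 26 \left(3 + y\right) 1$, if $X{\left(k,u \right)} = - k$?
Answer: $1248$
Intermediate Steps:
$y = 9$ ($y = \left(-3\right) \left(-3\right) = 9$)
$\left(X{\left(4,6 \right)} + 6\right)^{2} \cdot 26 \left(3 + y\right) 1 = \left(\left(-1\right) 4 + 6\right)^{2} \cdot 26 \left(3 + 9\right) 1 = \left(-4 + 6\right)^{2} \cdot 26 \cdot 12 \cdot 1 = 2^{2} \cdot 26 \cdot 12 = 4 \cdot 26 \cdot 12 = 104 \cdot 12 = 1248$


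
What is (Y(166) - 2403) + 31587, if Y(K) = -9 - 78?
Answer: 29097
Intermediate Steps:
Y(K) = -87
(Y(166) - 2403) + 31587 = (-87 - 2403) + 31587 = -2490 + 31587 = 29097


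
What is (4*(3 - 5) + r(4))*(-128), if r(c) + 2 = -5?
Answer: 1920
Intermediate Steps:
r(c) = -7 (r(c) = -2 - 5 = -7)
(4*(3 - 5) + r(4))*(-128) = (4*(3 - 5) - 7)*(-128) = (4*(-2) - 7)*(-128) = (-8 - 7)*(-128) = -15*(-128) = 1920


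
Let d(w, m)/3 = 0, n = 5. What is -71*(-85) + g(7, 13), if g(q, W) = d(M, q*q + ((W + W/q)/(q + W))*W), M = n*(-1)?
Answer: 6035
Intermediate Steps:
M = -5 (M = 5*(-1) = -5)
d(w, m) = 0 (d(w, m) = 3*0 = 0)
g(q, W) = 0
-71*(-85) + g(7, 13) = -71*(-85) + 0 = 6035 + 0 = 6035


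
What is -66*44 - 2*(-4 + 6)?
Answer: -2908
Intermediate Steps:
-66*44 - 2*(-4 + 6) = -2904 - 2*2 = -2904 - 4 = -2908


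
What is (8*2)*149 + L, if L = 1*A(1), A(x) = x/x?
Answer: 2385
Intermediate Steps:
A(x) = 1
L = 1 (L = 1*1 = 1)
(8*2)*149 + L = (8*2)*149 + 1 = 16*149 + 1 = 2384 + 1 = 2385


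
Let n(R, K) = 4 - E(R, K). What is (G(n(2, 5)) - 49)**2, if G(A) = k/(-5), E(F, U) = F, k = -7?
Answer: 56644/25 ≈ 2265.8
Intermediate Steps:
n(R, K) = 4 - R
G(A) = 7/5 (G(A) = -7/(-5) = -7*(-1/5) = 7/5)
(G(n(2, 5)) - 49)**2 = (7/5 - 49)**2 = (-238/5)**2 = 56644/25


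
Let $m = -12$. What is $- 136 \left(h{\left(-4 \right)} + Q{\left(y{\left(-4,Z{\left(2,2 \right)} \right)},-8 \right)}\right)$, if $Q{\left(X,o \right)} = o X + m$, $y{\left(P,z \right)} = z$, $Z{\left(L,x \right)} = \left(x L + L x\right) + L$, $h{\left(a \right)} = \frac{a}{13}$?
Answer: $\frac{163200}{13} \approx 12554.0$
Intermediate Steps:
$h{\left(a \right)} = \frac{a}{13}$ ($h{\left(a \right)} = a \frac{1}{13} = \frac{a}{13}$)
$Z{\left(L,x \right)} = L + 2 L x$ ($Z{\left(L,x \right)} = \left(L x + L x\right) + L = 2 L x + L = L + 2 L x$)
$Q{\left(X,o \right)} = -12 + X o$ ($Q{\left(X,o \right)} = o X - 12 = X o - 12 = -12 + X o$)
$- 136 \left(h{\left(-4 \right)} + Q{\left(y{\left(-4,Z{\left(2,2 \right)} \right)},-8 \right)}\right) = - 136 \left(\frac{1}{13} \left(-4\right) + \left(-12 + 2 \left(1 + 2 \cdot 2\right) \left(-8\right)\right)\right) = - 136 \left(- \frac{4}{13} + \left(-12 + 2 \left(1 + 4\right) \left(-8\right)\right)\right) = - 136 \left(- \frac{4}{13} + \left(-12 + 2 \cdot 5 \left(-8\right)\right)\right) = - 136 \left(- \frac{4}{13} + \left(-12 + 10 \left(-8\right)\right)\right) = - 136 \left(- \frac{4}{13} - 92\right) = \left(-136\right) \left(- \frac{1200}{13}\right) = \frac{163200}{13}$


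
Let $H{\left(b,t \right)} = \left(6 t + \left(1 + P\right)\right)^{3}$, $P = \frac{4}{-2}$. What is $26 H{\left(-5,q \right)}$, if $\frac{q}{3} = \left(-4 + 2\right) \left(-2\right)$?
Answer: $9305686$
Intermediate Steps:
$P = -2$ ($P = 4 \left(- \frac{1}{2}\right) = -2$)
$q = 12$ ($q = 3 \left(-4 + 2\right) \left(-2\right) = 3 \left(\left(-2\right) \left(-2\right)\right) = 3 \cdot 4 = 12$)
$H{\left(b,t \right)} = \left(-1 + 6 t\right)^{3}$ ($H{\left(b,t \right)} = \left(6 t + \left(1 - 2\right)\right)^{3} = \left(6 t - 1\right)^{3} = \left(-1 + 6 t\right)^{3}$)
$26 H{\left(-5,q \right)} = 26 \left(-1 + 6 \cdot 12\right)^{3} = 26 \left(-1 + 72\right)^{3} = 26 \cdot 71^{3} = 26 \cdot 357911 = 9305686$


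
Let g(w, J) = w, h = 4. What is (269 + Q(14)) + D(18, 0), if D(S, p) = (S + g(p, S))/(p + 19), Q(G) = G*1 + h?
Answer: 5471/19 ≈ 287.95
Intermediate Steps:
Q(G) = 4 + G (Q(G) = G*1 + 4 = G + 4 = 4 + G)
D(S, p) = (S + p)/(19 + p) (D(S, p) = (S + p)/(p + 19) = (S + p)/(19 + p))
(269 + Q(14)) + D(18, 0) = (269 + (4 + 14)) + (18 + 0)/(19 + 0) = (269 + 18) + 18/19 = 287 + (1/19)*18 = 287 + 18/19 = 5471/19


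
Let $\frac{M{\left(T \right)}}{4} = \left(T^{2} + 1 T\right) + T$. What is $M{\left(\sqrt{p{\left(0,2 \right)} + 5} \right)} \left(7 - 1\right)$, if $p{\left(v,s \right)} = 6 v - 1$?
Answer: $192$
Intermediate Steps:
$p{\left(v,s \right)} = -1 + 6 v$
$M{\left(T \right)} = 4 T^{2} + 8 T$ ($M{\left(T \right)} = 4 \left(\left(T^{2} + 1 T\right) + T\right) = 4 \left(\left(T^{2} + T\right) + T\right) = 4 \left(\left(T + T^{2}\right) + T\right) = 4 \left(T^{2} + 2 T\right) = 4 T^{2} + 8 T$)
$M{\left(\sqrt{p{\left(0,2 \right)} + 5} \right)} \left(7 - 1\right) = 4 \sqrt{\left(-1 + 6 \cdot 0\right) + 5} \left(2 + \sqrt{\left(-1 + 6 \cdot 0\right) + 5}\right) \left(7 - 1\right) = 4 \sqrt{\left(-1 + 0\right) + 5} \left(2 + \sqrt{\left(-1 + 0\right) + 5}\right) 6 = 4 \sqrt{-1 + 5} \left(2 + \sqrt{-1 + 5}\right) 6 = 4 \sqrt{4} \left(2 + \sqrt{4}\right) 6 = 4 \cdot 2 \left(2 + 2\right) 6 = 4 \cdot 2 \cdot 4 \cdot 6 = 32 \cdot 6 = 192$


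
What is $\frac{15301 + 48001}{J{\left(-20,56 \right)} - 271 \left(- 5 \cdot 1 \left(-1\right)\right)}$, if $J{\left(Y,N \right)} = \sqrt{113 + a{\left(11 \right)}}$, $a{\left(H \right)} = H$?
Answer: $- \frac{85774210}{1835901} - \frac{126604 \sqrt{31}}{1835901} \approx -47.104$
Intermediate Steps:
$J{\left(Y,N \right)} = 2 \sqrt{31}$ ($J{\left(Y,N \right)} = \sqrt{113 + 11} = \sqrt{124} = 2 \sqrt{31}$)
$\frac{15301 + 48001}{J{\left(-20,56 \right)} - 271 \left(- 5 \cdot 1 \left(-1\right)\right)} = \frac{15301 + 48001}{2 \sqrt{31} - 271 \left(- 5 \cdot 1 \left(-1\right)\right)} = \frac{63302}{2 \sqrt{31} - 271 \left(\left(-5\right) \left(-1\right)\right)} = \frac{63302}{2 \sqrt{31} - 1355} = \frac{63302}{-1355 + 2 \sqrt{31}}$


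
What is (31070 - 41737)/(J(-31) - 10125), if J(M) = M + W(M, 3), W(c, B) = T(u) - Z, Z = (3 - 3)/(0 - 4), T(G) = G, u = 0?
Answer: 10667/10156 ≈ 1.0503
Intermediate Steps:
Z = 0 (Z = 0/(-4) = 0*(-1/4) = 0)
W(c, B) = 0 (W(c, B) = 0 - 1*0 = 0 + 0 = 0)
J(M) = M (J(M) = M + 0 = M)
(31070 - 41737)/(J(-31) - 10125) = (31070 - 41737)/(-31 - 10125) = -10667/(-10156) = -10667*(-1/10156) = 10667/10156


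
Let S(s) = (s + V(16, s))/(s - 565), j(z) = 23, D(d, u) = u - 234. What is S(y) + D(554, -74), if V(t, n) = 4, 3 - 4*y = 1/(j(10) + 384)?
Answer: -70734133/229650 ≈ -308.01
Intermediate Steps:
D(d, u) = -234 + u
y = 305/407 (y = ¾ - 1/(4*(23 + 384)) = ¾ - ¼/407 = ¾ - ¼*1/407 = ¾ - 1/1628 = 305/407 ≈ 0.74939)
S(s) = (4 + s)/(-565 + s) (S(s) = (s + 4)/(s - 565) = (4 + s)/(-565 + s))
S(y) + D(554, -74) = (4 + 305/407)/(-565 + 305/407) + (-234 - 74) = (1933/407)/(-229650/407) - 308 = -407/229650*1933/407 - 308 = -1933/229650 - 308 = -70734133/229650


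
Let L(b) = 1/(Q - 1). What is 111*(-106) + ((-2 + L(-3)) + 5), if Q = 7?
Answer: -70577/6 ≈ -11763.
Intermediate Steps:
L(b) = 1/6 (L(b) = 1/(7 - 1) = 1/6)
111*(-106) + ((-2 + L(-3)) + 5) = 111*(-106) + ((-2 + 1/6) + 5) = -11766 + (-11/6 + 5) = -11766 + 19/6 = -70577/6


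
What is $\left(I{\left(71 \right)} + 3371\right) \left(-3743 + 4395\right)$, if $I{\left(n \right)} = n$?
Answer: $2244184$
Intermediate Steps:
$\left(I{\left(71 \right)} + 3371\right) \left(-3743 + 4395\right) = \left(71 + 3371\right) \left(-3743 + 4395\right) = 3442 \cdot 652 = 2244184$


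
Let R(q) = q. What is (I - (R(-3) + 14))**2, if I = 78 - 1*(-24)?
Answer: 8281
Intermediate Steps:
I = 102 (I = 78 + 24 = 102)
(I - (R(-3) + 14))**2 = (102 - (-3 + 14))**2 = (102 - 1*11)**2 = (102 - 11)**2 = 91**2 = 8281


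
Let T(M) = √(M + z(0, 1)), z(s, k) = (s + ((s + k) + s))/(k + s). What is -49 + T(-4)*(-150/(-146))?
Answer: -49 + 75*I*√3/73 ≈ -49.0 + 1.7795*I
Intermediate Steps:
z(s, k) = (k + 3*s)/(k + s) (z(s, k) = (s + ((k + s) + s))/(k + s) = (s + (k + 2*s))/(k + s) = (k + 3*s)/(k + s))
T(M) = √(1 + M) (T(M) = √(M + (1 + 3*0)/(1 + 0)) = √(M + (1 + 0)/1) = √(M + 1*1) = √(M + 1) = √(1 + M))
-49 + T(-4)*(-150/(-146)) = -49 + √(1 - 4)*(-150/(-146)) = -49 + √(-3)*(-150*(-1/146)) = -49 + (I*√3)*(75/73) = -49 + 75*I*√3/73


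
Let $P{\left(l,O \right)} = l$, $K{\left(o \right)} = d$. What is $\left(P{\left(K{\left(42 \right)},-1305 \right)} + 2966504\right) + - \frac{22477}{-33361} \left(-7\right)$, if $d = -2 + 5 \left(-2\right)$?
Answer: $\frac{98964982273}{33361} \approx 2.9665 \cdot 10^{6}$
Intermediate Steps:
$d = -12$ ($d = -2 - 10 = -12$)
$K{\left(o \right)} = -12$
$\left(P{\left(K{\left(42 \right)},-1305 \right)} + 2966504\right) + - \frac{22477}{-33361} \left(-7\right) = \left(-12 + 2966504\right) + - \frac{22477}{-33361} \left(-7\right) = 2966492 + \left(-22477\right) \left(- \frac{1}{33361}\right) \left(-7\right) = 2966492 + \frac{22477}{33361} \left(-7\right) = 2966492 - \frac{157339}{33361} = \frac{98964982273}{33361}$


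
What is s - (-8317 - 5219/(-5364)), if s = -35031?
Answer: -143299115/5364 ≈ -26715.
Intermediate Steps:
s - (-8317 - 5219/(-5364)) = -35031 - (-8317 - 5219/(-5364)) = -35031 - (-8317 - 5219*(-1)/5364) = -35031 - (-8317 - 1*(-5219/5364)) = -35031 - (-8317 + 5219/5364) = -35031 - 1*(-44607169/5364) = -35031 + 44607169/5364 = -143299115/5364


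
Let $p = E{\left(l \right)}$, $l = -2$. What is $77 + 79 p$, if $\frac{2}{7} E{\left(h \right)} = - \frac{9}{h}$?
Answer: $\frac{5285}{4} \approx 1321.3$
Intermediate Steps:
$E{\left(h \right)} = - \frac{63}{2 h}$ ($E{\left(h \right)} = \frac{7 \left(- \frac{9}{h}\right)}{2} = - \frac{63}{2 h}$)
$p = \frac{63}{4}$ ($p = - \frac{63}{2 \left(-2\right)} = \left(- \frac{63}{2}\right) \left(- \frac{1}{2}\right) = \frac{63}{4} \approx 15.75$)
$77 + 79 p = 77 + 79 \cdot \frac{63}{4} = 77 + \frac{4977}{4} = \frac{5285}{4}$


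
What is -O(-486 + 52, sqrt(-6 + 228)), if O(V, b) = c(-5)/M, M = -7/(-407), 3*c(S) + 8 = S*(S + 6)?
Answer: 5291/21 ≈ 251.95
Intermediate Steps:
c(S) = -8/3 + S*(6 + S)/3 (c(S) = -8/3 + (S*(S + 6))/3 = -8/3 + (S*(6 + S))/3 = -8/3 + S*(6 + S)/3)
M = 7/407 (M = -7*(-1/407) = 7/407 ≈ 0.017199)
O(V, b) = -5291/21 (O(V, b) = (-8/3 + 2*(-5) + (1/3)*(-5)**2)/(7/407) = (-8/3 - 10 + (1/3)*25)*(407/7) = (-8/3 - 10 + 25/3)*(407/7) = -13/3*407/7 = -5291/21)
-O(-486 + 52, sqrt(-6 + 228)) = -1*(-5291/21) = 5291/21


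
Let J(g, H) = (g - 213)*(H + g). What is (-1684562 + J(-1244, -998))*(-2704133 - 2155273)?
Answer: -7687735792992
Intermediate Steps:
J(g, H) = (-213 + g)*(H + g)
(-1684562 + J(-1244, -998))*(-2704133 - 2155273) = (-1684562 + ((-1244)**2 - 213*(-998) - 213*(-1244) - 998*(-1244)))*(-2704133 - 2155273) = (-1684562 + (1547536 + 212574 + 264972 + 1241512))*(-4859406) = (-1684562 + 3266594)*(-4859406) = 1582032*(-4859406) = -7687735792992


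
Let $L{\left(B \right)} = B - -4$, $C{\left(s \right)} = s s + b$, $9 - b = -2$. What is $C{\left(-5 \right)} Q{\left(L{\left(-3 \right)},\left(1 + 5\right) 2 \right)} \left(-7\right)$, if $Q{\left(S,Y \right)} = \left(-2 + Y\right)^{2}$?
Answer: $-25200$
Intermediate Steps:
$b = 11$ ($b = 9 - -2 = 9 + 2 = 11$)
$C{\left(s \right)} = 11 + s^{2}$ ($C{\left(s \right)} = s s + 11 = s^{2} + 11 = 11 + s^{2}$)
$L{\left(B \right)} = 4 + B$ ($L{\left(B \right)} = B + 4 = 4 + B$)
$C{\left(-5 \right)} Q{\left(L{\left(-3 \right)},\left(1 + 5\right) 2 \right)} \left(-7\right) = \left(11 + \left(-5\right)^{2}\right) \left(-2 + \left(1 + 5\right) 2\right)^{2} \left(-7\right) = \left(11 + 25\right) \left(-2 + 6 \cdot 2\right)^{2} \left(-7\right) = 36 \left(-2 + 12\right)^{2} \left(-7\right) = 36 \cdot 10^{2} \left(-7\right) = 36 \cdot 100 \left(-7\right) = 3600 \left(-7\right) = -25200$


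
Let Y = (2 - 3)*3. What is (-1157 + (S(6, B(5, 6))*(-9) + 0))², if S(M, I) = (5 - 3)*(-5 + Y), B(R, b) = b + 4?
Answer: 1026169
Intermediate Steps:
B(R, b) = 4 + b
Y = -3 (Y = -1*3 = -3)
S(M, I) = -16 (S(M, I) = (5 - 3)*(-5 - 3) = 2*(-8) = -16)
(-1157 + (S(6, B(5, 6))*(-9) + 0))² = (-1157 + (-16*(-9) + 0))² = (-1157 + (144 + 0))² = (-1157 + 144)² = (-1013)² = 1026169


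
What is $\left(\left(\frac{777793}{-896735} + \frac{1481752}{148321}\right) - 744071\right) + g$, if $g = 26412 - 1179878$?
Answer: $- \frac{252379996892199928}{133004631935} \approx -1.8975 \cdot 10^{6}$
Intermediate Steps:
$g = -1153466$ ($g = 26412 - 1179878 = -1153466$)
$\left(\left(\frac{777793}{-896735} + \frac{1481752}{148321}\right) - 744071\right) + g = \left(\left(\frac{777793}{-896735} + \frac{1481752}{148321}\right) - 744071\right) - 1153466 = \left(\left(777793 \left(- \frac{1}{896735}\right) + 1481752 \cdot \frac{1}{148321}\right) - 744071\right) - 1153466 = \left(\left(- \frac{777793}{896735} + \frac{1481752}{148321}\right) - 744071\right) - 1153466 = \left(\frac{1213375844167}{133004631935} - 744071\right) - 1153466 = - \frac{98963676112663218}{133004631935} - 1153466 = - \frac{252379996892199928}{133004631935}$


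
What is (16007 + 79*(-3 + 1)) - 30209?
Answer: -14360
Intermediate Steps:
(16007 + 79*(-3 + 1)) - 30209 = (16007 + 79*(-2)) - 30209 = (16007 - 158) - 30209 = 15849 - 30209 = -14360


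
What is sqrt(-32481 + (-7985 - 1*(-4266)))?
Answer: 10*I*sqrt(362) ≈ 190.26*I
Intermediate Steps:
sqrt(-32481 + (-7985 - 1*(-4266))) = sqrt(-32481 + (-7985 + 4266)) = sqrt(-32481 - 3719) = sqrt(-36200) = 10*I*sqrt(362)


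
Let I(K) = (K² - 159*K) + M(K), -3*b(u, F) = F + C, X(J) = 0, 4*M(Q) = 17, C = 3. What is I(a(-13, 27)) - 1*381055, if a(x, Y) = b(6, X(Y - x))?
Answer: -1523563/4 ≈ -3.8089e+5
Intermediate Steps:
M(Q) = 17/4 (M(Q) = (¼)*17 = 17/4)
b(u, F) = -1 - F/3 (b(u, F) = -(F + 3)/3 = -(3 + F)/3 = -1 - F/3)
a(x, Y) = -1 (a(x, Y) = -1 - ⅓*0 = -1 + 0 = -1)
I(K) = 17/4 + K² - 159*K (I(K) = (K² - 159*K) + 17/4 = 17/4 + K² - 159*K)
I(a(-13, 27)) - 1*381055 = (17/4 + (-1)² - 159*(-1)) - 1*381055 = (17/4 + 1 + 159) - 381055 = 657/4 - 381055 = -1523563/4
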